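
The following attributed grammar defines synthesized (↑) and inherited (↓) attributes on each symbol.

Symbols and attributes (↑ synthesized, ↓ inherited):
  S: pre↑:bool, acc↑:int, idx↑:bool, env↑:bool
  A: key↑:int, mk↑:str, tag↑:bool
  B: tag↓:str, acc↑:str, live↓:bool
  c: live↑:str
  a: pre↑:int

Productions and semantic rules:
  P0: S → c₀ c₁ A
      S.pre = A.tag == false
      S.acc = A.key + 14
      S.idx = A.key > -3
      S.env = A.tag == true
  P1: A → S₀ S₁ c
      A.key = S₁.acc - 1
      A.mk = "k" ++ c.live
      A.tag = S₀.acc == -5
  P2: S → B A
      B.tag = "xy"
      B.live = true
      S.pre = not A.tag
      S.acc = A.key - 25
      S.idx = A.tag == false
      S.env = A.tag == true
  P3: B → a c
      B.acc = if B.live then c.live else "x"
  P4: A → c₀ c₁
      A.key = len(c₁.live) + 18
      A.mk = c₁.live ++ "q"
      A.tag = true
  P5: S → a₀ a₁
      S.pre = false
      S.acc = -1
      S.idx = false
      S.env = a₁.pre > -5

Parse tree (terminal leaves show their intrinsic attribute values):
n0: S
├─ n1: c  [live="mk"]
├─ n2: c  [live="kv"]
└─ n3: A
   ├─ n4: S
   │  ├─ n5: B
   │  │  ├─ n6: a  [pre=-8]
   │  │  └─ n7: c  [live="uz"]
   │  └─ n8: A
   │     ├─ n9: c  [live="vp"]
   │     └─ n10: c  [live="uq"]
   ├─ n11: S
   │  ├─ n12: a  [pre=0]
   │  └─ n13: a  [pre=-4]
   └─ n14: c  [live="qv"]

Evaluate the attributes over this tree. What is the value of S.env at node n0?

1. n1.live = "mk"  [terminal]
2. n2.live = "kv"  [terminal]
3. n5.tag = "xy"  ["xy"]
4. n5.live = true  [true]
5. n6.pre = -8  [terminal]
6. n7.live = "uz"  [terminal]
7. n5.acc = "uz"  [if B.live then c.live else "x"]
8. n9.live = "vp"  [terminal]
9. n10.live = "uq"  [terminal]
10. n8.key = 20  [len(c₁.live) + 18]
11. n8.mk = "uqq"  [c₁.live ++ "q"]
12. n8.tag = true  [true]
13. n4.pre = false  [not A.tag]
14. n4.acc = -5  [A.key - 25]
15. n4.idx = false  [A.tag == false]
16. n4.env = true  [A.tag == true]
17. n12.pre = 0  [terminal]
18. n13.pre = -4  [terminal]
19. n11.pre = false  [false]
20. n11.acc = -1  [-1]
21. n11.idx = false  [false]
22. n11.env = true  [a₁.pre > -5]
23. n14.live = "qv"  [terminal]
24. n3.key = -2  [S₁.acc - 1]
25. n3.mk = "kqv"  ["k" ++ c.live]
26. n3.tag = true  [S₀.acc == -5]
27. n0.pre = false  [A.tag == false]
28. n0.acc = 12  [A.key + 14]
29. n0.idx = true  [A.key > -3]
30. n0.env = true  [A.tag == true]

true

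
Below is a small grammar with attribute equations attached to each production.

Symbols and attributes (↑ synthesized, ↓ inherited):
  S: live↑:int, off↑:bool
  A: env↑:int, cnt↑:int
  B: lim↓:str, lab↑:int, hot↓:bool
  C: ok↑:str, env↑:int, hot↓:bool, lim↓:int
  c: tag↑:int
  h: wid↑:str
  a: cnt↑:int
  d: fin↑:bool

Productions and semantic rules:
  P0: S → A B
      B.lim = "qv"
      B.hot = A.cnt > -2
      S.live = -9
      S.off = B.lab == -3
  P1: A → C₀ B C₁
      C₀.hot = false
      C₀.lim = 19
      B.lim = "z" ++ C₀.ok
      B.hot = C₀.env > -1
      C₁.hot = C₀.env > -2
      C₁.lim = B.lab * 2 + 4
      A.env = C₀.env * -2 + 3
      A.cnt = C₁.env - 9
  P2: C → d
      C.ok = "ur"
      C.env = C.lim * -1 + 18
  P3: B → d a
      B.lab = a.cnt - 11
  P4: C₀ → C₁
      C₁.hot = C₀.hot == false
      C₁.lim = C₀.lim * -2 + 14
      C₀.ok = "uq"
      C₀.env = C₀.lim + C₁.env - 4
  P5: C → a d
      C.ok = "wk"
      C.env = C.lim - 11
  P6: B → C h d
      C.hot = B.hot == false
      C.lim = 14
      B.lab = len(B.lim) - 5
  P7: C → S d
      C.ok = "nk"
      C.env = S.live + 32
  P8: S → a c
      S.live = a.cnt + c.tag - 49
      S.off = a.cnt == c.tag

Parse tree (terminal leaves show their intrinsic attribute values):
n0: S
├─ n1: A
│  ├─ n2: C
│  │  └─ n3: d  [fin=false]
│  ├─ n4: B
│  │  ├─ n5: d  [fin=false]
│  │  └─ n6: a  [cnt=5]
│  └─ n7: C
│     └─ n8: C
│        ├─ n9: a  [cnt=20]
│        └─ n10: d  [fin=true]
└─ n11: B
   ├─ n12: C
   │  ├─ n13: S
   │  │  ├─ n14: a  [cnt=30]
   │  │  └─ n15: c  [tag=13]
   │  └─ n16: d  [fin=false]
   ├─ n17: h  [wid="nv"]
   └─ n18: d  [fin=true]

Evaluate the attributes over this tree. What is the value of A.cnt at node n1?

1. n2.hot = false  [false]
2. n2.lim = 19  [19]
3. n3.fin = false  [terminal]
4. n2.ok = "ur"  ["ur"]
5. n2.env = -1  [C.lim * -1 + 18]
6. n4.lim = "zur"  ["z" ++ C₀.ok]
7. n4.hot = false  [C₀.env > -1]
8. n5.fin = false  [terminal]
9. n6.cnt = 5  [terminal]
10. n4.lab = -6  [a.cnt - 11]
11. n7.hot = true  [C₀.env > -2]
12. n7.lim = -8  [B.lab * 2 + 4]
13. n8.hot = false  [C₀.hot == false]
14. n8.lim = 30  [C₀.lim * -2 + 14]
15. n9.cnt = 20  [terminal]
16. n10.fin = true  [terminal]
17. n8.ok = "wk"  ["wk"]
18. n8.env = 19  [C.lim - 11]
19. n7.ok = "uq"  ["uq"]
20. n7.env = 7  [C₀.lim + C₁.env - 4]
21. n1.env = 5  [C₀.env * -2 + 3]
22. n1.cnt = -2  [C₁.env - 9]
23. n11.lim = "qv"  ["qv"]
24. n11.hot = false  [A.cnt > -2]
25. n12.hot = true  [B.hot == false]
26. n12.lim = 14  [14]
27. n14.cnt = 30  [terminal]
28. n15.tag = 13  [terminal]
29. n13.live = -6  [a.cnt + c.tag - 49]
30. n13.off = false  [a.cnt == c.tag]
31. n16.fin = false  [terminal]
32. n12.ok = "nk"  ["nk"]
33. n12.env = 26  [S.live + 32]
34. n17.wid = "nv"  [terminal]
35. n18.fin = true  [terminal]
36. n11.lab = -3  [len(B.lim) - 5]
37. n0.live = -9  [-9]
38. n0.off = true  [B.lab == -3]

-2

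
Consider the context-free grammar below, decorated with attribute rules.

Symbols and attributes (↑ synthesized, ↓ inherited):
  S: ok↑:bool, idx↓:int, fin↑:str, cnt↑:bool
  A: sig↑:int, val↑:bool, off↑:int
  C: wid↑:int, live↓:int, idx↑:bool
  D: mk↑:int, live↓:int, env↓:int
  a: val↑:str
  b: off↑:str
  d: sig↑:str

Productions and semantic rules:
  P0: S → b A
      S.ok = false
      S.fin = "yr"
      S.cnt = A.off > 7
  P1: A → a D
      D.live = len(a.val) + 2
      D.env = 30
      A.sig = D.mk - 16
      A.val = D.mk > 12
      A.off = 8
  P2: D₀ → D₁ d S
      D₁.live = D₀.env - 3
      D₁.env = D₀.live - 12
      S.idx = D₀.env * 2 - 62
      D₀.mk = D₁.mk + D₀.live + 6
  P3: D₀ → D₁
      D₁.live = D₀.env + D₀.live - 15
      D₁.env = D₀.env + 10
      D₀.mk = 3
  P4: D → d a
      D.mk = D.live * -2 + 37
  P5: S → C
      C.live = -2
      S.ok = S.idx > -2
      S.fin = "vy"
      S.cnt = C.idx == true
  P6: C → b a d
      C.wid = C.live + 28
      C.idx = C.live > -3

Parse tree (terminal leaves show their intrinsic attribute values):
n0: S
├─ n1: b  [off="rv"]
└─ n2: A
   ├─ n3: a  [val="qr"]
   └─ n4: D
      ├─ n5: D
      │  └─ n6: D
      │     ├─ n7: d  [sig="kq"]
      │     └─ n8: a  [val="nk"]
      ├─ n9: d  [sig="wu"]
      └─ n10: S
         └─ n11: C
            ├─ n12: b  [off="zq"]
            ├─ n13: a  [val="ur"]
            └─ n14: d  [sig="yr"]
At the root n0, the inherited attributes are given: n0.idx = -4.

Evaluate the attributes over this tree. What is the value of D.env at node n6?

1. n0.idx = -4  [given at root]
2. n1.off = "rv"  [terminal]
3. n3.val = "qr"  [terminal]
4. n4.live = 4  [len(a.val) + 2]
5. n4.env = 30  [30]
6. n5.live = 27  [D₀.env - 3]
7. n5.env = -8  [D₀.live - 12]
8. n6.live = 4  [D₀.env + D₀.live - 15]
9. n6.env = 2  [D₀.env + 10]
10. n7.sig = "kq"  [terminal]
11. n8.val = "nk"  [terminal]
12. n6.mk = 29  [D.live * -2 + 37]
13. n5.mk = 3  [3]
14. n9.sig = "wu"  [terminal]
15. n10.idx = -2  [D₀.env * 2 - 62]
16. n11.live = -2  [-2]
17. n12.off = "zq"  [terminal]
18. n13.val = "ur"  [terminal]
19. n14.sig = "yr"  [terminal]
20. n11.wid = 26  [C.live + 28]
21. n11.idx = true  [C.live > -3]
22. n10.ok = false  [S.idx > -2]
23. n10.fin = "vy"  ["vy"]
24. n10.cnt = true  [C.idx == true]
25. n4.mk = 13  [D₁.mk + D₀.live + 6]
26. n2.sig = -3  [D.mk - 16]
27. n2.val = true  [D.mk > 12]
28. n2.off = 8  [8]
29. n0.ok = false  [false]
30. n0.fin = "yr"  ["yr"]
31. n0.cnt = true  [A.off > 7]

2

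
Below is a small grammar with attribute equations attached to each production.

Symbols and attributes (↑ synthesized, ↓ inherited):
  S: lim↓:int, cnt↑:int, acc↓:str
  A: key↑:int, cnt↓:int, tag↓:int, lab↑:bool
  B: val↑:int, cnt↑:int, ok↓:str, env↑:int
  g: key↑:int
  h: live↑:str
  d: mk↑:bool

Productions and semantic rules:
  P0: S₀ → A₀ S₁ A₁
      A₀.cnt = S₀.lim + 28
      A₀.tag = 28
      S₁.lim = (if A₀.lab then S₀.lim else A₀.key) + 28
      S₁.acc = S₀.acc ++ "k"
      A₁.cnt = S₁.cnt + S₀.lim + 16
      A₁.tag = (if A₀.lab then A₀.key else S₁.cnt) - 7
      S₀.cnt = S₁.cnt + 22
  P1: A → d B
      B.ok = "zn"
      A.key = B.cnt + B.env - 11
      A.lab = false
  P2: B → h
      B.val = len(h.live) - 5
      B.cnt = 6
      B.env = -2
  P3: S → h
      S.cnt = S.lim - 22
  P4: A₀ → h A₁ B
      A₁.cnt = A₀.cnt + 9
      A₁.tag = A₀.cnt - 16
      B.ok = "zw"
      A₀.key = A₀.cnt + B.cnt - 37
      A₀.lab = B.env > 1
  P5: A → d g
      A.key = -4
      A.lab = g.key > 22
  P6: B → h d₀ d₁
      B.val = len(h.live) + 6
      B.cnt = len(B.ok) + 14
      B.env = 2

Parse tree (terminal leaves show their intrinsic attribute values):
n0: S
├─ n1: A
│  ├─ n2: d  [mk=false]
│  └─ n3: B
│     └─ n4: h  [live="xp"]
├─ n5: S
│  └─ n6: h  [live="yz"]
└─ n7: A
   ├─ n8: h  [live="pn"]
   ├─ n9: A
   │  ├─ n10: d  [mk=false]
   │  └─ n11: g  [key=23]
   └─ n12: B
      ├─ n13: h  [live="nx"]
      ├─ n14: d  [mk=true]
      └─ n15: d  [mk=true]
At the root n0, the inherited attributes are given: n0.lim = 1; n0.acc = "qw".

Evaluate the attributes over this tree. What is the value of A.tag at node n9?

0

1. n0.lim = 1  [given at root]
2. n0.acc = "qw"  [given at root]
3. n1.cnt = 29  [S₀.lim + 28]
4. n1.tag = 28  [28]
5. n2.mk = false  [terminal]
6. n3.ok = "zn"  ["zn"]
7. n4.live = "xp"  [terminal]
8. n3.val = -3  [len(h.live) - 5]
9. n3.cnt = 6  [6]
10. n3.env = -2  [-2]
11. n1.key = -7  [B.cnt + B.env - 11]
12. n1.lab = false  [false]
13. n5.lim = 21  [(if A₀.lab then S₀.lim else A₀.key) + 28]
14. n5.acc = "qwk"  [S₀.acc ++ "k"]
15. n6.live = "yz"  [terminal]
16. n5.cnt = -1  [S.lim - 22]
17. n7.cnt = 16  [S₁.cnt + S₀.lim + 16]
18. n7.tag = -8  [(if A₀.lab then A₀.key else S₁.cnt) - 7]
19. n8.live = "pn"  [terminal]
20. n9.cnt = 25  [A₀.cnt + 9]
21. n9.tag = 0  [A₀.cnt - 16]
22. n10.mk = false  [terminal]
23. n11.key = 23  [terminal]
24. n9.key = -4  [-4]
25. n9.lab = true  [g.key > 22]
26. n12.ok = "zw"  ["zw"]
27. n13.live = "nx"  [terminal]
28. n14.mk = true  [terminal]
29. n15.mk = true  [terminal]
30. n12.val = 8  [len(h.live) + 6]
31. n12.cnt = 16  [len(B.ok) + 14]
32. n12.env = 2  [2]
33. n7.key = -5  [A₀.cnt + B.cnt - 37]
34. n7.lab = true  [B.env > 1]
35. n0.cnt = 21  [S₁.cnt + 22]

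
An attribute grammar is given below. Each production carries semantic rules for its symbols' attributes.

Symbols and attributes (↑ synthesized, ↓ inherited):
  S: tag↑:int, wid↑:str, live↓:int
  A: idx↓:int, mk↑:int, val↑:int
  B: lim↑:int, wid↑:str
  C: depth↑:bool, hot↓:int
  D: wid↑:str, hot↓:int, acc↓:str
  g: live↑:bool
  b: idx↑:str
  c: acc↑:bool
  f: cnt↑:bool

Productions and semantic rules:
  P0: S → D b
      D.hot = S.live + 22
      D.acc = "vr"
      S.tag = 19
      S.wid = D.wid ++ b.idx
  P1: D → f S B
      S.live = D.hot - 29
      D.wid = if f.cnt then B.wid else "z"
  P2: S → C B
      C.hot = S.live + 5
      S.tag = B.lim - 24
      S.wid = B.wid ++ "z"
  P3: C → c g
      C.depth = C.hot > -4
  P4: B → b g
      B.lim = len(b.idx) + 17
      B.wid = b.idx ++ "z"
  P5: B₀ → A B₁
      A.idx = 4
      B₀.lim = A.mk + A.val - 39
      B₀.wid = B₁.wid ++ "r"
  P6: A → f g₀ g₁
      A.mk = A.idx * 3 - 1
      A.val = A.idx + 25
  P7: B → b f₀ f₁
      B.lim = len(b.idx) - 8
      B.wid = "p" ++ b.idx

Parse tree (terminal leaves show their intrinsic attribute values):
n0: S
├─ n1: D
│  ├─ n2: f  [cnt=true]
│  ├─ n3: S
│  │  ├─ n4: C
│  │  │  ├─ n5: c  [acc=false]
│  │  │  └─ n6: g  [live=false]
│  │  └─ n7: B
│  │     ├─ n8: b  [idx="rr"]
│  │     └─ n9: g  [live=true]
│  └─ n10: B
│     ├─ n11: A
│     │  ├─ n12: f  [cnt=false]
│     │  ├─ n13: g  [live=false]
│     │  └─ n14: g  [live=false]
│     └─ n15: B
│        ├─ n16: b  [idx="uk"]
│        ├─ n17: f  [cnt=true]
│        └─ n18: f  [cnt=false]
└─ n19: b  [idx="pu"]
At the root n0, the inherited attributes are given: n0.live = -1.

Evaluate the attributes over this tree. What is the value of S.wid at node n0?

1. n0.live = -1  [given at root]
2. n1.hot = 21  [S.live + 22]
3. n1.acc = "vr"  ["vr"]
4. n2.cnt = true  [terminal]
5. n3.live = -8  [D.hot - 29]
6. n4.hot = -3  [S.live + 5]
7. n5.acc = false  [terminal]
8. n6.live = false  [terminal]
9. n4.depth = true  [C.hot > -4]
10. n8.idx = "rr"  [terminal]
11. n9.live = true  [terminal]
12. n7.lim = 19  [len(b.idx) + 17]
13. n7.wid = "rrz"  [b.idx ++ "z"]
14. n3.tag = -5  [B.lim - 24]
15. n3.wid = "rrzz"  [B.wid ++ "z"]
16. n11.idx = 4  [4]
17. n12.cnt = false  [terminal]
18. n13.live = false  [terminal]
19. n14.live = false  [terminal]
20. n11.mk = 11  [A.idx * 3 - 1]
21. n11.val = 29  [A.idx + 25]
22. n16.idx = "uk"  [terminal]
23. n17.cnt = true  [terminal]
24. n18.cnt = false  [terminal]
25. n15.lim = -6  [len(b.idx) - 8]
26. n15.wid = "puk"  ["p" ++ b.idx]
27. n10.lim = 1  [A.mk + A.val - 39]
28. n10.wid = "pukr"  [B₁.wid ++ "r"]
29. n1.wid = "pukr"  [if f.cnt then B.wid else "z"]
30. n19.idx = "pu"  [terminal]
31. n0.tag = 19  [19]
32. n0.wid = "pukrpu"  [D.wid ++ b.idx]

"pukrpu"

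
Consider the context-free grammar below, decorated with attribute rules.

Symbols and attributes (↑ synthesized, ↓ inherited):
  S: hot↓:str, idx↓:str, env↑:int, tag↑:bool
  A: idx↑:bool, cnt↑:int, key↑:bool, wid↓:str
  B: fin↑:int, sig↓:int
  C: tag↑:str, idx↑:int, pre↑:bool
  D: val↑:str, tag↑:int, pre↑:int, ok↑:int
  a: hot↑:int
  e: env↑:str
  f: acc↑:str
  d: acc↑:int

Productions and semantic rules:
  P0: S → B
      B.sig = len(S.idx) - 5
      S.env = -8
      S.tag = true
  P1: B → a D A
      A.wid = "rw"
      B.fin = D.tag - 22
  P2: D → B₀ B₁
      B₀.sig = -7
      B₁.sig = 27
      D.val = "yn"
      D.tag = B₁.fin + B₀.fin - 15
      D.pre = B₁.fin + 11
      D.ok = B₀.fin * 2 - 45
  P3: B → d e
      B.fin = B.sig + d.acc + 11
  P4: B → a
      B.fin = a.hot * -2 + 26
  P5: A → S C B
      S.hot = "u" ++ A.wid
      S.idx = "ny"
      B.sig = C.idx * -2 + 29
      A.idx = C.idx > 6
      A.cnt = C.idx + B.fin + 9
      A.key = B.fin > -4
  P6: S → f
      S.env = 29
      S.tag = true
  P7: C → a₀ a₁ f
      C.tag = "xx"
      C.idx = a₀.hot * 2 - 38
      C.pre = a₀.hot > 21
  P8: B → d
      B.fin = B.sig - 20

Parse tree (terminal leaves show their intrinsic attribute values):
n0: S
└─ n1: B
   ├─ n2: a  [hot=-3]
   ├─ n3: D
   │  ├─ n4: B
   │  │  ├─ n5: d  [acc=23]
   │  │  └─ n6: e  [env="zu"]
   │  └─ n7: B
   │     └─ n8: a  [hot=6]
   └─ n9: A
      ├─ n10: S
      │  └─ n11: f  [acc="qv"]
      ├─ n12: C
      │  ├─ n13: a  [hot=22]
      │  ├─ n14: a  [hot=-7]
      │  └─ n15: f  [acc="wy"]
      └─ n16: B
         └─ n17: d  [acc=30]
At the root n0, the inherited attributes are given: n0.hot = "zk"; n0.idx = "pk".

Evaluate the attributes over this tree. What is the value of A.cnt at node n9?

12

1. n0.hot = "zk"  [given at root]
2. n0.idx = "pk"  [given at root]
3. n1.sig = -3  [len(S.idx) - 5]
4. n2.hot = -3  [terminal]
5. n4.sig = -7  [-7]
6. n5.acc = 23  [terminal]
7. n6.env = "zu"  [terminal]
8. n4.fin = 27  [B.sig + d.acc + 11]
9. n7.sig = 27  [27]
10. n8.hot = 6  [terminal]
11. n7.fin = 14  [a.hot * -2 + 26]
12. n3.val = "yn"  ["yn"]
13. n3.tag = 26  [B₁.fin + B₀.fin - 15]
14. n3.pre = 25  [B₁.fin + 11]
15. n3.ok = 9  [B₀.fin * 2 - 45]
16. n9.wid = "rw"  ["rw"]
17. n10.hot = "urw"  ["u" ++ A.wid]
18. n10.idx = "ny"  ["ny"]
19. n11.acc = "qv"  [terminal]
20. n10.env = 29  [29]
21. n10.tag = true  [true]
22. n13.hot = 22  [terminal]
23. n14.hot = -7  [terminal]
24. n15.acc = "wy"  [terminal]
25. n12.tag = "xx"  ["xx"]
26. n12.idx = 6  [a₀.hot * 2 - 38]
27. n12.pre = true  [a₀.hot > 21]
28. n16.sig = 17  [C.idx * -2 + 29]
29. n17.acc = 30  [terminal]
30. n16.fin = -3  [B.sig - 20]
31. n9.idx = false  [C.idx > 6]
32. n9.cnt = 12  [C.idx + B.fin + 9]
33. n9.key = true  [B.fin > -4]
34. n1.fin = 4  [D.tag - 22]
35. n0.env = -8  [-8]
36. n0.tag = true  [true]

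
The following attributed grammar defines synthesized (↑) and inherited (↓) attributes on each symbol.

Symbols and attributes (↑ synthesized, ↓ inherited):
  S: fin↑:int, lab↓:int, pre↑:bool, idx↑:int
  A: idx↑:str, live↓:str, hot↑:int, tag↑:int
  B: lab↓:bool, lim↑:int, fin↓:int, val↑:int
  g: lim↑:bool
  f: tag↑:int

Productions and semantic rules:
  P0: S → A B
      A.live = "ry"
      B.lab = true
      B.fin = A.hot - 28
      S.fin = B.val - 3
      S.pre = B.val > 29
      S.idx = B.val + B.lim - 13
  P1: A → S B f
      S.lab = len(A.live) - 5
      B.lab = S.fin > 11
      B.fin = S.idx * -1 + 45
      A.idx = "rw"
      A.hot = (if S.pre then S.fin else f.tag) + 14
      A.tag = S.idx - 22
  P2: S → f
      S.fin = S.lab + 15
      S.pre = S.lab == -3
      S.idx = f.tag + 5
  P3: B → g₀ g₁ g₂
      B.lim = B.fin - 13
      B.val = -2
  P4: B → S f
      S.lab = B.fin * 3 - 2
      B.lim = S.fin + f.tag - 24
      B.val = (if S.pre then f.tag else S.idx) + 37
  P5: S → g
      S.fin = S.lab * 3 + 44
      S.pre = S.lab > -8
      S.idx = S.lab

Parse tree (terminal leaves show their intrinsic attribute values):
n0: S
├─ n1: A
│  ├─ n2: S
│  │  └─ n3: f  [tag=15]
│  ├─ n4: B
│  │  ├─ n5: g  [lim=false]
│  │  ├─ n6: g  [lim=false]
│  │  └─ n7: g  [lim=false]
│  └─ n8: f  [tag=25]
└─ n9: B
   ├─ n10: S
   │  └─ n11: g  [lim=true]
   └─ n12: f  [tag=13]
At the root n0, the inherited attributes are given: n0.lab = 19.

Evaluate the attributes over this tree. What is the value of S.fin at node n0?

1. n0.lab = 19  [given at root]
2. n1.live = "ry"  ["ry"]
3. n2.lab = -3  [len(A.live) - 5]
4. n3.tag = 15  [terminal]
5. n2.fin = 12  [S.lab + 15]
6. n2.pre = true  [S.lab == -3]
7. n2.idx = 20  [f.tag + 5]
8. n4.lab = true  [S.fin > 11]
9. n4.fin = 25  [S.idx * -1 + 45]
10. n5.lim = false  [terminal]
11. n6.lim = false  [terminal]
12. n7.lim = false  [terminal]
13. n4.lim = 12  [B.fin - 13]
14. n4.val = -2  [-2]
15. n8.tag = 25  [terminal]
16. n1.idx = "rw"  ["rw"]
17. n1.hot = 26  [(if S.pre then S.fin else f.tag) + 14]
18. n1.tag = -2  [S.idx - 22]
19. n9.lab = true  [true]
20. n9.fin = -2  [A.hot - 28]
21. n10.lab = -8  [B.fin * 3 - 2]
22. n11.lim = true  [terminal]
23. n10.fin = 20  [S.lab * 3 + 44]
24. n10.pre = false  [S.lab > -8]
25. n10.idx = -8  [S.lab]
26. n12.tag = 13  [terminal]
27. n9.lim = 9  [S.fin + f.tag - 24]
28. n9.val = 29  [(if S.pre then f.tag else S.idx) + 37]
29. n0.fin = 26  [B.val - 3]
30. n0.pre = false  [B.val > 29]
31. n0.idx = 25  [B.val + B.lim - 13]

26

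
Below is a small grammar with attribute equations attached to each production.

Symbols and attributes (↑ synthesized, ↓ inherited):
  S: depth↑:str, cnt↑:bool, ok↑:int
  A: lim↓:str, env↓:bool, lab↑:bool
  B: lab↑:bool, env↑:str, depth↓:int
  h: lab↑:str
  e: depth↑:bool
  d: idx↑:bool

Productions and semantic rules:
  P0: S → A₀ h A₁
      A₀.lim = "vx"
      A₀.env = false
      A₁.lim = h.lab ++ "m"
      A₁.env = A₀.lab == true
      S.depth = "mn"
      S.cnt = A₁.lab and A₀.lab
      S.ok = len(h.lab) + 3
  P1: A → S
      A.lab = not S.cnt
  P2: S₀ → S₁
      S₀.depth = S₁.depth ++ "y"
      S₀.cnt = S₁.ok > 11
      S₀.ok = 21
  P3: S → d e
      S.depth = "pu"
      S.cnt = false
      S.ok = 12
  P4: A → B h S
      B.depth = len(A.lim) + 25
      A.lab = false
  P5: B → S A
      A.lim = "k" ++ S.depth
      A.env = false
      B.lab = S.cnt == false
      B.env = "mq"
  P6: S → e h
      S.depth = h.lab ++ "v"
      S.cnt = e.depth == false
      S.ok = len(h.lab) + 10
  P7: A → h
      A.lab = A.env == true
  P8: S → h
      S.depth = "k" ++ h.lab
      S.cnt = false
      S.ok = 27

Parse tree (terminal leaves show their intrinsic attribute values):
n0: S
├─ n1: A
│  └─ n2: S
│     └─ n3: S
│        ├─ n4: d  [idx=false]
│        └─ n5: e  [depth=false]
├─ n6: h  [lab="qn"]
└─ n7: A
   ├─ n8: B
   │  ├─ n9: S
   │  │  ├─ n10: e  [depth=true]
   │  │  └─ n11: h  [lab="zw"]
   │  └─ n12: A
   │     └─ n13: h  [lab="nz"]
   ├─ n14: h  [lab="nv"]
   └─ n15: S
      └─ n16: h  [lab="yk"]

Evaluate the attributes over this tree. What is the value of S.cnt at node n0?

1. n1.lim = "vx"  ["vx"]
2. n1.env = false  [false]
3. n4.idx = false  [terminal]
4. n5.depth = false  [terminal]
5. n3.depth = "pu"  ["pu"]
6. n3.cnt = false  [false]
7. n3.ok = 12  [12]
8. n2.depth = "puy"  [S₁.depth ++ "y"]
9. n2.cnt = true  [S₁.ok > 11]
10. n2.ok = 21  [21]
11. n1.lab = false  [not S.cnt]
12. n6.lab = "qn"  [terminal]
13. n7.lim = "qnm"  [h.lab ++ "m"]
14. n7.env = false  [A₀.lab == true]
15. n8.depth = 28  [len(A.lim) + 25]
16. n10.depth = true  [terminal]
17. n11.lab = "zw"  [terminal]
18. n9.depth = "zwv"  [h.lab ++ "v"]
19. n9.cnt = false  [e.depth == false]
20. n9.ok = 12  [len(h.lab) + 10]
21. n12.lim = "kzwv"  ["k" ++ S.depth]
22. n12.env = false  [false]
23. n13.lab = "nz"  [terminal]
24. n12.lab = false  [A.env == true]
25. n8.lab = true  [S.cnt == false]
26. n8.env = "mq"  ["mq"]
27. n14.lab = "nv"  [terminal]
28. n16.lab = "yk"  [terminal]
29. n15.depth = "kyk"  ["k" ++ h.lab]
30. n15.cnt = false  [false]
31. n15.ok = 27  [27]
32. n7.lab = false  [false]
33. n0.depth = "mn"  ["mn"]
34. n0.cnt = false  [A₁.lab and A₀.lab]
35. n0.ok = 5  [len(h.lab) + 3]

false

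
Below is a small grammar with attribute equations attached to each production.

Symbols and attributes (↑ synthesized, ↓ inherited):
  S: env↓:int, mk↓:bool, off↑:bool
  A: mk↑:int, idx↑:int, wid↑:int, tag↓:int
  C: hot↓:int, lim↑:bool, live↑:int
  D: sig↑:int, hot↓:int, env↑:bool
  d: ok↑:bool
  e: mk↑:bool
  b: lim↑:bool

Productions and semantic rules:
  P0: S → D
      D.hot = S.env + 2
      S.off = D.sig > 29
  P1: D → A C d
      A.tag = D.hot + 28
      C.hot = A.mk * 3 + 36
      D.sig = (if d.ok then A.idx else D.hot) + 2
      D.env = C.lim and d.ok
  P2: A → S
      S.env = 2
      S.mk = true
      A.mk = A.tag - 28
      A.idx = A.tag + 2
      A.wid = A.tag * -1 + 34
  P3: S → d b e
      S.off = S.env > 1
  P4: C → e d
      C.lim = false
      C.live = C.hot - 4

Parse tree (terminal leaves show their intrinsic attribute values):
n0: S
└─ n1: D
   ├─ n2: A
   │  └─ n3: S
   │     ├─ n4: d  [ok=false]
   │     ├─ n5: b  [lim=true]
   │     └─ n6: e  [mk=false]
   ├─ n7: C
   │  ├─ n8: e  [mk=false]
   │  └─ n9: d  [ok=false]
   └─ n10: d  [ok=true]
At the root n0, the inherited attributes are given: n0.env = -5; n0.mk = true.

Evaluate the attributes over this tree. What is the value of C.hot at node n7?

1. n0.env = -5  [given at root]
2. n0.mk = true  [given at root]
3. n1.hot = -3  [S.env + 2]
4. n2.tag = 25  [D.hot + 28]
5. n3.env = 2  [2]
6. n3.mk = true  [true]
7. n4.ok = false  [terminal]
8. n5.lim = true  [terminal]
9. n6.mk = false  [terminal]
10. n3.off = true  [S.env > 1]
11. n2.mk = -3  [A.tag - 28]
12. n2.idx = 27  [A.tag + 2]
13. n2.wid = 9  [A.tag * -1 + 34]
14. n7.hot = 27  [A.mk * 3 + 36]
15. n8.mk = false  [terminal]
16. n9.ok = false  [terminal]
17. n7.lim = false  [false]
18. n7.live = 23  [C.hot - 4]
19. n10.ok = true  [terminal]
20. n1.sig = 29  [(if d.ok then A.idx else D.hot) + 2]
21. n1.env = false  [C.lim and d.ok]
22. n0.off = false  [D.sig > 29]

27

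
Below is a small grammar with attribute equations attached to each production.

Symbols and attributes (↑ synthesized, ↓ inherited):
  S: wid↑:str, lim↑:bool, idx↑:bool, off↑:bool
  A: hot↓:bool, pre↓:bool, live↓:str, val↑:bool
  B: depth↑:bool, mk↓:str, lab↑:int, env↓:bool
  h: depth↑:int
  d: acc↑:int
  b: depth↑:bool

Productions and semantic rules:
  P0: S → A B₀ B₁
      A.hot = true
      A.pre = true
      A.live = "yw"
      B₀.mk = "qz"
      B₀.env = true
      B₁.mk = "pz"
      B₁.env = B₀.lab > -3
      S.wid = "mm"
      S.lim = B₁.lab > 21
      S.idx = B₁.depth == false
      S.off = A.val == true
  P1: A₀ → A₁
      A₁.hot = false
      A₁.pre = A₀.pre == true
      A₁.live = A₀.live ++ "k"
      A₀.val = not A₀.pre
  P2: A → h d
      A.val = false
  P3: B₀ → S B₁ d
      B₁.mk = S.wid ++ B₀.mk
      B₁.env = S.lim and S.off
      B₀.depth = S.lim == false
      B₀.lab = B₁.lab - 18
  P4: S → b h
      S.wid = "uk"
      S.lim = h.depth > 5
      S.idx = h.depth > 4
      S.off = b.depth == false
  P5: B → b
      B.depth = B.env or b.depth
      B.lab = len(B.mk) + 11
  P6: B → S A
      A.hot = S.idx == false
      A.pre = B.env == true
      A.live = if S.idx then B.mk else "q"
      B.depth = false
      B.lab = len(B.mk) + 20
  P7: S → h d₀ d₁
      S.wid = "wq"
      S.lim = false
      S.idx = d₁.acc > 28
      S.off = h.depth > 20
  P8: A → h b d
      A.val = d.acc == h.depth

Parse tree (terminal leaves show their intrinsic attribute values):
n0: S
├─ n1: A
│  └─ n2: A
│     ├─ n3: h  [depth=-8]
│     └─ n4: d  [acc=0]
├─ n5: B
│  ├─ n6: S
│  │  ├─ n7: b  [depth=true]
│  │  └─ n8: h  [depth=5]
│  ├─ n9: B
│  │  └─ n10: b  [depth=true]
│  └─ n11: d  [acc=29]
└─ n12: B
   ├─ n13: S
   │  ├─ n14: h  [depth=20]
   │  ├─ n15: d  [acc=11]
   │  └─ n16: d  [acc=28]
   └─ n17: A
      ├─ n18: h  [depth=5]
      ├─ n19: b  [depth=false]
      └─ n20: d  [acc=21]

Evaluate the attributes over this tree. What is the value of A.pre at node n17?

1. n1.hot = true  [true]
2. n1.pre = true  [true]
3. n1.live = "yw"  ["yw"]
4. n2.hot = false  [false]
5. n2.pre = true  [A₀.pre == true]
6. n2.live = "ywk"  [A₀.live ++ "k"]
7. n3.depth = -8  [terminal]
8. n4.acc = 0  [terminal]
9. n2.val = false  [false]
10. n1.val = false  [not A₀.pre]
11. n5.mk = "qz"  ["qz"]
12. n5.env = true  [true]
13. n7.depth = true  [terminal]
14. n8.depth = 5  [terminal]
15. n6.wid = "uk"  ["uk"]
16. n6.lim = false  [h.depth > 5]
17. n6.idx = true  [h.depth > 4]
18. n6.off = false  [b.depth == false]
19. n9.mk = "ukqz"  [S.wid ++ B₀.mk]
20. n9.env = false  [S.lim and S.off]
21. n10.depth = true  [terminal]
22. n9.depth = true  [B.env or b.depth]
23. n9.lab = 15  [len(B.mk) + 11]
24. n11.acc = 29  [terminal]
25. n5.depth = true  [S.lim == false]
26. n5.lab = -3  [B₁.lab - 18]
27. n12.mk = "pz"  ["pz"]
28. n12.env = false  [B₀.lab > -3]
29. n14.depth = 20  [terminal]
30. n15.acc = 11  [terminal]
31. n16.acc = 28  [terminal]
32. n13.wid = "wq"  ["wq"]
33. n13.lim = false  [false]
34. n13.idx = false  [d₁.acc > 28]
35. n13.off = false  [h.depth > 20]
36. n17.hot = true  [S.idx == false]
37. n17.pre = false  [B.env == true]
38. n17.live = "q"  [if S.idx then B.mk else "q"]
39. n18.depth = 5  [terminal]
40. n19.depth = false  [terminal]
41. n20.acc = 21  [terminal]
42. n17.val = false  [d.acc == h.depth]
43. n12.depth = false  [false]
44. n12.lab = 22  [len(B.mk) + 20]
45. n0.wid = "mm"  ["mm"]
46. n0.lim = true  [B₁.lab > 21]
47. n0.idx = true  [B₁.depth == false]
48. n0.off = false  [A.val == true]

false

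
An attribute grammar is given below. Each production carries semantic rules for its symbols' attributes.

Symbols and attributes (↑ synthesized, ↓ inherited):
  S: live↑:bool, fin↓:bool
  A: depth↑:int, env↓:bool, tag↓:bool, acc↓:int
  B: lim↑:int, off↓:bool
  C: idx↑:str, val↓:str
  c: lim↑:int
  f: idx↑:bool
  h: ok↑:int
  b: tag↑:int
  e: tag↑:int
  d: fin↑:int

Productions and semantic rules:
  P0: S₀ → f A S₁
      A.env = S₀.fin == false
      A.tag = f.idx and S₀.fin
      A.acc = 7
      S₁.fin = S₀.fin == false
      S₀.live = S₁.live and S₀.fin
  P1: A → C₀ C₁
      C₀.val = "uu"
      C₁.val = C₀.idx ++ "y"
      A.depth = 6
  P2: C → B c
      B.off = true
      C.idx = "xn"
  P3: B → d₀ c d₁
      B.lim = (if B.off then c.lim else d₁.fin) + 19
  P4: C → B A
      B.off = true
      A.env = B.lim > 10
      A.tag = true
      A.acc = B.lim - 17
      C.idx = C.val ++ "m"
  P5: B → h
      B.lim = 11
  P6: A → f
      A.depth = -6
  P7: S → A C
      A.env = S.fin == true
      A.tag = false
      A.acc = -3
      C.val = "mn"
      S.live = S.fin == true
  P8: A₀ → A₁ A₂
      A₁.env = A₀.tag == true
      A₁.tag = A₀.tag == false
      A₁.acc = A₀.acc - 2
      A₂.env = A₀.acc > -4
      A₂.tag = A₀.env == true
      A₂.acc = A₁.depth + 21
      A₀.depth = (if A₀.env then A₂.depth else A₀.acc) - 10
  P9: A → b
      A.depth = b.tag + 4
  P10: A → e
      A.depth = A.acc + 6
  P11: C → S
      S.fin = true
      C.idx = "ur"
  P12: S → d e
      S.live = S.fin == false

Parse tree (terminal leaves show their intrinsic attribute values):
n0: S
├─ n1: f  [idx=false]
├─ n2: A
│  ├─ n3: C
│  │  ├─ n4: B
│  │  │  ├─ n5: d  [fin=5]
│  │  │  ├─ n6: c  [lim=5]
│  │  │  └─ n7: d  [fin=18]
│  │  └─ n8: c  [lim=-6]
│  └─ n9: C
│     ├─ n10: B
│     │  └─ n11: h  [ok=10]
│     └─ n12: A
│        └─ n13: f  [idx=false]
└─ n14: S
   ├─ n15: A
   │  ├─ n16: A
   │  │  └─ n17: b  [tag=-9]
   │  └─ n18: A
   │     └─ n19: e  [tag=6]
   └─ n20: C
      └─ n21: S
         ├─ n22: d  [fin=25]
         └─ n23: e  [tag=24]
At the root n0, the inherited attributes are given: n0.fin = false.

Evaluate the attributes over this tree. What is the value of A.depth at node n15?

12

1. n0.fin = false  [given at root]
2. n1.idx = false  [terminal]
3. n2.env = true  [S₀.fin == false]
4. n2.tag = false  [f.idx and S₀.fin]
5. n2.acc = 7  [7]
6. n3.val = "uu"  ["uu"]
7. n4.off = true  [true]
8. n5.fin = 5  [terminal]
9. n6.lim = 5  [terminal]
10. n7.fin = 18  [terminal]
11. n4.lim = 24  [(if B.off then c.lim else d₁.fin) + 19]
12. n8.lim = -6  [terminal]
13. n3.idx = "xn"  ["xn"]
14. n9.val = "xny"  [C₀.idx ++ "y"]
15. n10.off = true  [true]
16. n11.ok = 10  [terminal]
17. n10.lim = 11  [11]
18. n12.env = true  [B.lim > 10]
19. n12.tag = true  [true]
20. n12.acc = -6  [B.lim - 17]
21. n13.idx = false  [terminal]
22. n12.depth = -6  [-6]
23. n9.idx = "xnym"  [C.val ++ "m"]
24. n2.depth = 6  [6]
25. n14.fin = true  [S₀.fin == false]
26. n15.env = true  [S.fin == true]
27. n15.tag = false  [false]
28. n15.acc = -3  [-3]
29. n16.env = false  [A₀.tag == true]
30. n16.tag = true  [A₀.tag == false]
31. n16.acc = -5  [A₀.acc - 2]
32. n17.tag = -9  [terminal]
33. n16.depth = -5  [b.tag + 4]
34. n18.env = true  [A₀.acc > -4]
35. n18.tag = true  [A₀.env == true]
36. n18.acc = 16  [A₁.depth + 21]
37. n19.tag = 6  [terminal]
38. n18.depth = 22  [A.acc + 6]
39. n15.depth = 12  [(if A₀.env then A₂.depth else A₀.acc) - 10]
40. n20.val = "mn"  ["mn"]
41. n21.fin = true  [true]
42. n22.fin = 25  [terminal]
43. n23.tag = 24  [terminal]
44. n21.live = false  [S.fin == false]
45. n20.idx = "ur"  ["ur"]
46. n14.live = true  [S.fin == true]
47. n0.live = false  [S₁.live and S₀.fin]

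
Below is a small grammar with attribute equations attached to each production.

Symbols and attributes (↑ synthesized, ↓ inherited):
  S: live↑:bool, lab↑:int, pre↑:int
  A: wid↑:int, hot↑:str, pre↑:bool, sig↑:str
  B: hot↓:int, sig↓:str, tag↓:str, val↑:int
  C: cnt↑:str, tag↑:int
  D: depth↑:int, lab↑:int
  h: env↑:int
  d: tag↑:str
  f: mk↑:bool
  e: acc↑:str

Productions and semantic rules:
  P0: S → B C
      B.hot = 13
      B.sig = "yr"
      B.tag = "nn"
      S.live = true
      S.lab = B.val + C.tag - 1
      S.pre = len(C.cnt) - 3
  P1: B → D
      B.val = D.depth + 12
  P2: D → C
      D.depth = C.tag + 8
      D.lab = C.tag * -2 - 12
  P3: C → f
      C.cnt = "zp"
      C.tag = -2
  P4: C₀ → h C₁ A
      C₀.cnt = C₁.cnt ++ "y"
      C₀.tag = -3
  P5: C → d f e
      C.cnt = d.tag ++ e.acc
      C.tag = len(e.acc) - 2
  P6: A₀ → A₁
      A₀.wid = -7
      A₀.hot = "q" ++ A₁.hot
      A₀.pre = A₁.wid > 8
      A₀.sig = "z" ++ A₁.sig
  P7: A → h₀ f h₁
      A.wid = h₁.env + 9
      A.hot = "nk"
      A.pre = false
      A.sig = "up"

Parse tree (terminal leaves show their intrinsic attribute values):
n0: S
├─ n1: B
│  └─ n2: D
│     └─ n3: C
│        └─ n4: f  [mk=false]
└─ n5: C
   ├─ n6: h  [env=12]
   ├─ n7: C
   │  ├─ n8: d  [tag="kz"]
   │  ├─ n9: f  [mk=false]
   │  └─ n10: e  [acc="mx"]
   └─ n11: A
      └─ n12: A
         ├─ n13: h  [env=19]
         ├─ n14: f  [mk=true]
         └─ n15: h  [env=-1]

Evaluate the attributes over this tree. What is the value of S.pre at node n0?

1. n1.hot = 13  [13]
2. n1.sig = "yr"  ["yr"]
3. n1.tag = "nn"  ["nn"]
4. n4.mk = false  [terminal]
5. n3.cnt = "zp"  ["zp"]
6. n3.tag = -2  [-2]
7. n2.depth = 6  [C.tag + 8]
8. n2.lab = -8  [C.tag * -2 - 12]
9. n1.val = 18  [D.depth + 12]
10. n6.env = 12  [terminal]
11. n8.tag = "kz"  [terminal]
12. n9.mk = false  [terminal]
13. n10.acc = "mx"  [terminal]
14. n7.cnt = "kzmx"  [d.tag ++ e.acc]
15. n7.tag = 0  [len(e.acc) - 2]
16. n13.env = 19  [terminal]
17. n14.mk = true  [terminal]
18. n15.env = -1  [terminal]
19. n12.wid = 8  [h₁.env + 9]
20. n12.hot = "nk"  ["nk"]
21. n12.pre = false  [false]
22. n12.sig = "up"  ["up"]
23. n11.wid = -7  [-7]
24. n11.hot = "qnk"  ["q" ++ A₁.hot]
25. n11.pre = false  [A₁.wid > 8]
26. n11.sig = "zup"  ["z" ++ A₁.sig]
27. n5.cnt = "kzmxy"  [C₁.cnt ++ "y"]
28. n5.tag = -3  [-3]
29. n0.live = true  [true]
30. n0.lab = 14  [B.val + C.tag - 1]
31. n0.pre = 2  [len(C.cnt) - 3]

2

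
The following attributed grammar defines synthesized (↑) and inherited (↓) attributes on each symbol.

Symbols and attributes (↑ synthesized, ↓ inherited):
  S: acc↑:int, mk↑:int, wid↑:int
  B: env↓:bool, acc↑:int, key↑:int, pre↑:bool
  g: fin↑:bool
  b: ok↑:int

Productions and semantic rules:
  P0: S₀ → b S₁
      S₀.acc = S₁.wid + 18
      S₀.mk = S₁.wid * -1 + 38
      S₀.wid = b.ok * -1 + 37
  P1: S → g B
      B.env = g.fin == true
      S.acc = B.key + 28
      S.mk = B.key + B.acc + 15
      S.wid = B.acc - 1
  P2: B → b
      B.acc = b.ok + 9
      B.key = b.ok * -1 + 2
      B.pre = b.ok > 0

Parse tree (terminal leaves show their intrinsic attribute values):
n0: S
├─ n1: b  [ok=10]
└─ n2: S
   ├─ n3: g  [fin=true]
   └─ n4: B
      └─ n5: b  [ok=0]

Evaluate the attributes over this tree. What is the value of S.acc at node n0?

1. n1.ok = 10  [terminal]
2. n3.fin = true  [terminal]
3. n4.env = true  [g.fin == true]
4. n5.ok = 0  [terminal]
5. n4.acc = 9  [b.ok + 9]
6. n4.key = 2  [b.ok * -1 + 2]
7. n4.pre = false  [b.ok > 0]
8. n2.acc = 30  [B.key + 28]
9. n2.mk = 26  [B.key + B.acc + 15]
10. n2.wid = 8  [B.acc - 1]
11. n0.acc = 26  [S₁.wid + 18]
12. n0.mk = 30  [S₁.wid * -1 + 38]
13. n0.wid = 27  [b.ok * -1 + 37]

26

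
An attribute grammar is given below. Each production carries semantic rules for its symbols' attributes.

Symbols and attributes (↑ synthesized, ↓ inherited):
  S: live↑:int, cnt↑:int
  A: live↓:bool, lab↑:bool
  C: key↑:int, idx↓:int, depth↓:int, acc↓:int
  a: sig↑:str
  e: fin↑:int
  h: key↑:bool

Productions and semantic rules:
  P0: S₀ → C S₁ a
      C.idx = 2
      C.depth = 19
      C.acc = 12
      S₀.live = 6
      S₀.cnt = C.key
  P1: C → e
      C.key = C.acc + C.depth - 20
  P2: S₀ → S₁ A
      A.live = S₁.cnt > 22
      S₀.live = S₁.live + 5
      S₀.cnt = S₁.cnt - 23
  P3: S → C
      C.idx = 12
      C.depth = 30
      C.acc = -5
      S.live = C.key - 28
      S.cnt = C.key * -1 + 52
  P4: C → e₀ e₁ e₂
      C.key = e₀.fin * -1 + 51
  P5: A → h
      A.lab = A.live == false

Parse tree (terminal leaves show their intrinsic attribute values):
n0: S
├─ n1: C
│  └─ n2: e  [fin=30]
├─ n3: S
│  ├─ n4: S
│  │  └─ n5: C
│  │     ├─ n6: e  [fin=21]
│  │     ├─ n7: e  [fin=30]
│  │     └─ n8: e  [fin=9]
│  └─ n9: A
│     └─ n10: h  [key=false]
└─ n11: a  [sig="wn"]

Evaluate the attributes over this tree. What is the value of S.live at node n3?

7

1. n1.idx = 2  [2]
2. n1.depth = 19  [19]
3. n1.acc = 12  [12]
4. n2.fin = 30  [terminal]
5. n1.key = 11  [C.acc + C.depth - 20]
6. n5.idx = 12  [12]
7. n5.depth = 30  [30]
8. n5.acc = -5  [-5]
9. n6.fin = 21  [terminal]
10. n7.fin = 30  [terminal]
11. n8.fin = 9  [terminal]
12. n5.key = 30  [e₀.fin * -1 + 51]
13. n4.live = 2  [C.key - 28]
14. n4.cnt = 22  [C.key * -1 + 52]
15. n9.live = false  [S₁.cnt > 22]
16. n10.key = false  [terminal]
17. n9.lab = true  [A.live == false]
18. n3.live = 7  [S₁.live + 5]
19. n3.cnt = -1  [S₁.cnt - 23]
20. n11.sig = "wn"  [terminal]
21. n0.live = 6  [6]
22. n0.cnt = 11  [C.key]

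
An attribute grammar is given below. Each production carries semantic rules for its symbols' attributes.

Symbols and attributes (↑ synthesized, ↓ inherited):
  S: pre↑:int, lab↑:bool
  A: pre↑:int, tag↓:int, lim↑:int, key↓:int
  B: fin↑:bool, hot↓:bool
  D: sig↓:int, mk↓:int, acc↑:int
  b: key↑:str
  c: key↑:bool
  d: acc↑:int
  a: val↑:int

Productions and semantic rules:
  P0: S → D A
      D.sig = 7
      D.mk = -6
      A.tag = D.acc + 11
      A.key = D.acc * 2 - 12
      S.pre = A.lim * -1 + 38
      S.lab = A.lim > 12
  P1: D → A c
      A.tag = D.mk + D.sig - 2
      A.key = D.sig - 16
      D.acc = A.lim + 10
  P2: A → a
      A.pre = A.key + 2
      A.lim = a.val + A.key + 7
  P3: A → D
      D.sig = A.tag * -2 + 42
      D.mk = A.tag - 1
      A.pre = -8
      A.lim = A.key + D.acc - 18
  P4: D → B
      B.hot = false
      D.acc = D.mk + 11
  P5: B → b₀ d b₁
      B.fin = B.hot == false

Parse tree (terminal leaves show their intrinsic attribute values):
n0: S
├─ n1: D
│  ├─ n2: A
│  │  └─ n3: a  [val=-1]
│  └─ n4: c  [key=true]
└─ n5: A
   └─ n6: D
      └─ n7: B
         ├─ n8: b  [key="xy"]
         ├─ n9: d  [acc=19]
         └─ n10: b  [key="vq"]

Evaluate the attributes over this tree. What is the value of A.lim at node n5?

12

1. n1.sig = 7  [7]
2. n1.mk = -6  [-6]
3. n2.tag = -1  [D.mk + D.sig - 2]
4. n2.key = -9  [D.sig - 16]
5. n3.val = -1  [terminal]
6. n2.pre = -7  [A.key + 2]
7. n2.lim = -3  [a.val + A.key + 7]
8. n4.key = true  [terminal]
9. n1.acc = 7  [A.lim + 10]
10. n5.tag = 18  [D.acc + 11]
11. n5.key = 2  [D.acc * 2 - 12]
12. n6.sig = 6  [A.tag * -2 + 42]
13. n6.mk = 17  [A.tag - 1]
14. n7.hot = false  [false]
15. n8.key = "xy"  [terminal]
16. n9.acc = 19  [terminal]
17. n10.key = "vq"  [terminal]
18. n7.fin = true  [B.hot == false]
19. n6.acc = 28  [D.mk + 11]
20. n5.pre = -8  [-8]
21. n5.lim = 12  [A.key + D.acc - 18]
22. n0.pre = 26  [A.lim * -1 + 38]
23. n0.lab = false  [A.lim > 12]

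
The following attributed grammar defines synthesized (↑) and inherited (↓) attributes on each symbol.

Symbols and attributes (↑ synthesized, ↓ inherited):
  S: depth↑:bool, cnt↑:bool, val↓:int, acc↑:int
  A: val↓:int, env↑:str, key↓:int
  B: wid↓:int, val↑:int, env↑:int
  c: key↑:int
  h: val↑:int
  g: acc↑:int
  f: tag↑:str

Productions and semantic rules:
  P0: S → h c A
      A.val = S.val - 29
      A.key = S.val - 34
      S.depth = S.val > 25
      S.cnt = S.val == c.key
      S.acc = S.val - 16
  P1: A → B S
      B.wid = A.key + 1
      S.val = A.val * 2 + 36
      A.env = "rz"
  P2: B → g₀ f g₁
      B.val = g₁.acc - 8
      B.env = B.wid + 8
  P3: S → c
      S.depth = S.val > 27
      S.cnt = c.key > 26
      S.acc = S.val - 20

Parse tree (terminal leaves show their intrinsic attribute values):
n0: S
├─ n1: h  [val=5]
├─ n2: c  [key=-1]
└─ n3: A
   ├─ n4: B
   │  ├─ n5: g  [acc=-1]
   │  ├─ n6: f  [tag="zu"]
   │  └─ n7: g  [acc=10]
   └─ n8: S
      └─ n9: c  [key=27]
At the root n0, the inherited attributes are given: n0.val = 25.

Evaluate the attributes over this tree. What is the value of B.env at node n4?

1. n0.val = 25  [given at root]
2. n1.val = 5  [terminal]
3. n2.key = -1  [terminal]
4. n3.val = -4  [S.val - 29]
5. n3.key = -9  [S.val - 34]
6. n4.wid = -8  [A.key + 1]
7. n5.acc = -1  [terminal]
8. n6.tag = "zu"  [terminal]
9. n7.acc = 10  [terminal]
10. n4.val = 2  [g₁.acc - 8]
11. n4.env = 0  [B.wid + 8]
12. n8.val = 28  [A.val * 2 + 36]
13. n9.key = 27  [terminal]
14. n8.depth = true  [S.val > 27]
15. n8.cnt = true  [c.key > 26]
16. n8.acc = 8  [S.val - 20]
17. n3.env = "rz"  ["rz"]
18. n0.depth = false  [S.val > 25]
19. n0.cnt = false  [S.val == c.key]
20. n0.acc = 9  [S.val - 16]

0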